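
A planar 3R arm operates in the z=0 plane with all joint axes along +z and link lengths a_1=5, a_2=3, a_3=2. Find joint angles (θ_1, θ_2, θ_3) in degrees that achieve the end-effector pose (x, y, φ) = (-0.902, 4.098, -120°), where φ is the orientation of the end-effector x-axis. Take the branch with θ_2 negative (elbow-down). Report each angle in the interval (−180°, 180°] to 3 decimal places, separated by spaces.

wrist centre = target − a_3·(cos φ, sin φ) = (0.0980, 5.8301)
cos θ_2 = (33.9991−5²−3²)/(2·5·3) = -0.0000; θ_2 = -90.0017° (elbow-down)
β = atan2(5.8301,0.0980) = 89.0370°; ψ = atan2(-3.0000,4.9999) = -30.9642°
θ_1 = β − ψ = 120.0012°
θ_3 = φ − θ_1 − θ_2 = -149.9995° (wrapped to (-180°,180°])

120.001 -90.002 -149.999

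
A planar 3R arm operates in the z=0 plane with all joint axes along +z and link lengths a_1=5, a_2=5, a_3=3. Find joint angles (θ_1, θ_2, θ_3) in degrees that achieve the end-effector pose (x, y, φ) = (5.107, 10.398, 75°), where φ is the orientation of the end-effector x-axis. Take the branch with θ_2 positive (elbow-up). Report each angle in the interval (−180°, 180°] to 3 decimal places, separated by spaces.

30.003 59.991 -14.994

wrist centre = target − a_3·(cos φ, sin φ) = (4.3305, 7.5002)
cos θ_2 = (75.0069−5²−5²)/(2·5·5) = 0.5001; θ_2 = 59.9908° (elbow-up)
β = atan2(7.5002,4.3305) = 59.9984°; ψ = atan2(4.3297,7.5007) = 29.9954°
θ_1 = β − ψ = 30.0029°
θ_3 = φ − θ_1 − θ_2 = -14.9938° (wrapped to (-180°,180°])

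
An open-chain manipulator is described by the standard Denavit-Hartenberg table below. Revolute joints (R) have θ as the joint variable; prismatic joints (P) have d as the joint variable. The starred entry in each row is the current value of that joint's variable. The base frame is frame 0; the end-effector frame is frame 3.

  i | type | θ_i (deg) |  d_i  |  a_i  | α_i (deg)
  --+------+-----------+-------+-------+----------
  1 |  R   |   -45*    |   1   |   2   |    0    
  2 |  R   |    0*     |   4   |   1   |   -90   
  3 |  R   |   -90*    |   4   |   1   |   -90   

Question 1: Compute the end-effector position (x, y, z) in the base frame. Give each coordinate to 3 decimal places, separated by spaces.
after link 1: o_1 = (1.4142, -1.4142, 1.0000)
after link 2: o_2 = (2.1213, -2.1213, 5.0000)
after link 3: o_3 = (4.9497, 0.7071, 6.0000)

4.950 0.707 6.000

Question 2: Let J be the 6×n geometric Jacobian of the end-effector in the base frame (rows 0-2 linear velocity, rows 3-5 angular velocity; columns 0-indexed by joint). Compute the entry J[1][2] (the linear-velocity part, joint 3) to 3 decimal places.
-0.707

axis z_2 = (0.7071,0.7071,0.0000); lever o_n−o_2 = (2.8284,2.8284,1.0000)
cross product → J_v[:, 2] = (0.7071,-0.7071,0.0000)
J_ω[:, 2] = z_2
entry J[1][2] = -0.7071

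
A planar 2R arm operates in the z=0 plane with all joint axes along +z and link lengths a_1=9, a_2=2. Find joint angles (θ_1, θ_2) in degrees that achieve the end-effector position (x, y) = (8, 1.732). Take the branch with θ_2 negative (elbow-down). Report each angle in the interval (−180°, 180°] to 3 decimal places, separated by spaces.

24.432 -120.000

cos θ_2 = (66.9998−9²−2²)/(2·9·2) = -0.5000; θ_2 = -120.0003° (elbow-down)
β = atan2(1.7320,8.0000) = 12.2160°; ψ = atan2(-1.7320,8.0000) = -12.2163°
θ_1 = β − ψ = 24.4323°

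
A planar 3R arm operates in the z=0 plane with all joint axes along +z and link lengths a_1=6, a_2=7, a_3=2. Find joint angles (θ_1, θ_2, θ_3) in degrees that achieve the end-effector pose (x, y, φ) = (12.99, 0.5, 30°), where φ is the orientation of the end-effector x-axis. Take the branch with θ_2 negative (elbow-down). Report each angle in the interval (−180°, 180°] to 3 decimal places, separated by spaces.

30.004 -60.007 60.003

wrist centre = target − a_3·(cos φ, sin φ) = (11.2579, -0.5000)
cos θ_2 = (126.9914−6²−7²)/(2·6·7) = 0.4999; θ_2 = -60.0068° (elbow-down)
β = atan2(-0.5000,11.2579) = -2.5430°; ψ = atan2(-6.0626,9.4993) = -32.5466°
θ_1 = β − ψ = 30.0036°
θ_3 = φ − θ_1 − θ_2 = 60.0031° (wrapped to (-180°,180°])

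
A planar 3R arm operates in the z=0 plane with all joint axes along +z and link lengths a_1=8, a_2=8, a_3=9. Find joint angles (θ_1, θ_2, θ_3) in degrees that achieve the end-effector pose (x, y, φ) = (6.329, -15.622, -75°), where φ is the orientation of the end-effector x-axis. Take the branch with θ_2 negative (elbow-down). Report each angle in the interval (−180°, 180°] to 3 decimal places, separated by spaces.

wrist centre = target − a_3·(cos φ, sin φ) = (3.9996, -6.9287)
cos θ_2 = (64.0035−8²−8²)/(2·8·8) = -0.5000; θ_2 = -119.9982° (elbow-down)
β = atan2(-6.9287,3.9996) = -60.0040°; ψ = atan2(-6.9283,4.0002) = -59.9991°
θ_1 = β − ψ = -0.0049°
θ_3 = φ − θ_1 − θ_2 = 45.0031° (wrapped to (-180°,180°])

-0.005 -119.998 45.003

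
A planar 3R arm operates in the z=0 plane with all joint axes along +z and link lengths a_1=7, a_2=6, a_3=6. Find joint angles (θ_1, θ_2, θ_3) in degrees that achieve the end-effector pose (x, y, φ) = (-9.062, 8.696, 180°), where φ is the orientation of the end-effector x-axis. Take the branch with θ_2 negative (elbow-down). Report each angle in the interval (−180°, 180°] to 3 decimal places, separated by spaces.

150.000 -90.003 120.002

wrist centre = target − a_3·(cos φ, sin φ) = (-3.0620, 8.6960)
cos θ_2 = (84.9963−7²−6²)/(2·7·6) = -0.0000; θ_2 = -90.0026° (elbow-down)
β = atan2(8.6960,-3.0620) = 109.3980°; ψ = atan2(-6.0000,6.9997) = -40.6024°
θ_1 = β − ψ = 150.0004°
θ_3 = φ − θ_1 − θ_2 = 120.0022° (wrapped to (-180°,180°])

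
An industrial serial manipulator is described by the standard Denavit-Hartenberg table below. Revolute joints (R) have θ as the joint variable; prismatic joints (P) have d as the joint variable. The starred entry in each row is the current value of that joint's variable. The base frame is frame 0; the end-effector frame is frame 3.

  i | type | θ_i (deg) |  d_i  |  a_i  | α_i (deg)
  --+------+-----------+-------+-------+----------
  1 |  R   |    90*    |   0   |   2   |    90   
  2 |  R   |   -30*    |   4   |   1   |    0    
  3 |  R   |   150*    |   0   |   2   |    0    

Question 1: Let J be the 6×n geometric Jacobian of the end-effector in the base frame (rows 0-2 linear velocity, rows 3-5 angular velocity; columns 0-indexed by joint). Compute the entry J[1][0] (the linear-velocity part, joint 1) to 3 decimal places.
axis z_0 = ẑ; lever o_n−o_0 = (4.0000,1.8660,1.2321)
cross product → J_v[:, 0] = (-1.8660,4.0000,0.0000)
J_ω[:, 0] = z_0
entry J[1][0] = 4.0000

4.000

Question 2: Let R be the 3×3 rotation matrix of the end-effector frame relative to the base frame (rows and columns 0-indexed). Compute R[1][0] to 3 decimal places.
-0.500

End-effector x-axis (col 0 of R) = (-0.0000,-0.5000,0.8660)
R[1][0] = -0.5000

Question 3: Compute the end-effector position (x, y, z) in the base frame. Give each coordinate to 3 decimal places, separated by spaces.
after link 1: o_1 = (0.0000, 2.0000, 0.0000)
after link 2: o_2 = (4.0000, 2.8660, -0.5000)
after link 3: o_3 = (4.0000, 1.8660, 1.2321)

4.000 1.866 1.232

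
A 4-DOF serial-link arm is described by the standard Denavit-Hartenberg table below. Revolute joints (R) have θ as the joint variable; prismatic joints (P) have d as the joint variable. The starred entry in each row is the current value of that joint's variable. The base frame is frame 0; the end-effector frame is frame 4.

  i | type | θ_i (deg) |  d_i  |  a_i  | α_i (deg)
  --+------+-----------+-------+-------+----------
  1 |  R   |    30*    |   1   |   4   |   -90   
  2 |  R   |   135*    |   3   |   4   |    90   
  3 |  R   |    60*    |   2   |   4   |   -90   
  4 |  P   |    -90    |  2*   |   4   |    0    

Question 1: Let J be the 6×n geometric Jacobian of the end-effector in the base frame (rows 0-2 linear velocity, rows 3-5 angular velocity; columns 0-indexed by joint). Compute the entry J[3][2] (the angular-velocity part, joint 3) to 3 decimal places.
axis z_2 = (0.6124,0.3536,-0.7071); lever o_n−o_2 = (1.2781,5.8926,-4.4321)
cross product → J_v[:, 2] = (2.5997,1.8103,3.1566)
J_ω[:, 2] = z_2
entry J[3][2] = 0.6124

0.612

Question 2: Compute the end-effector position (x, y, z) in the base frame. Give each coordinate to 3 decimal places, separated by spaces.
after link 1: o_1 = (3.4641, 2.0000, 1.0000)
after link 2: o_2 = (-0.4854, 3.1839, -1.8284)
after link 3: o_3 = (-2.2174, 6.1839, -4.6569)
after link 4: o_4 = (0.7927, 9.0765, -6.2605)

0.793 9.076 -6.261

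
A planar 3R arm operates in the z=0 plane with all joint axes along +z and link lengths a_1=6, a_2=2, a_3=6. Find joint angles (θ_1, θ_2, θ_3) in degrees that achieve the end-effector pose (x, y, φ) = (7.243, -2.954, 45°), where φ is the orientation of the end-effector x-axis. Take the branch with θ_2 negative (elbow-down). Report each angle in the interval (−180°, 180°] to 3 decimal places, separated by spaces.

wrist centre = target − a_3·(cos φ, sin φ) = (3.0004, -7.1966)
cos θ_2 = (60.7938−6²−2²)/(2·6·2) = 0.8664; θ_2 = -29.9561° (elbow-down)
β = atan2(-7.1966,3.0004) = -67.3682°; ψ = atan2(-0.9987,7.7328) = -7.3589°
θ_1 = β − ψ = -60.0093°
θ_3 = φ − θ_1 − θ_2 = 134.9655° (wrapped to (-180°,180°])

-60.009 -29.956 134.965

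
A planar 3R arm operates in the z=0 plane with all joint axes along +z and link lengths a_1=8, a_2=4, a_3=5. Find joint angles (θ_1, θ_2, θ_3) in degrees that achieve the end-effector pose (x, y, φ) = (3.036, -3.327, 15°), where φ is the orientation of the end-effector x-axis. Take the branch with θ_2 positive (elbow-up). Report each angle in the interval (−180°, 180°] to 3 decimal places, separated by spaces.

wrist centre = target − a_3·(cos φ, sin φ) = (-1.7936, -4.6211)
cos θ_2 = (24.5716−8²−4²)/(2·8·4) = -0.8661; θ_2 = 150.0049° (elbow-up)
β = atan2(-4.6211,-1.7936) = -111.2132°; ψ = atan2(1.9997,4.5357) = 23.7916°
θ_1 = β − ψ = -135.0048°
θ_3 = φ − θ_1 − θ_2 = -0.0001° (wrapped to (-180°,180°])

-135.005 150.005 -0.000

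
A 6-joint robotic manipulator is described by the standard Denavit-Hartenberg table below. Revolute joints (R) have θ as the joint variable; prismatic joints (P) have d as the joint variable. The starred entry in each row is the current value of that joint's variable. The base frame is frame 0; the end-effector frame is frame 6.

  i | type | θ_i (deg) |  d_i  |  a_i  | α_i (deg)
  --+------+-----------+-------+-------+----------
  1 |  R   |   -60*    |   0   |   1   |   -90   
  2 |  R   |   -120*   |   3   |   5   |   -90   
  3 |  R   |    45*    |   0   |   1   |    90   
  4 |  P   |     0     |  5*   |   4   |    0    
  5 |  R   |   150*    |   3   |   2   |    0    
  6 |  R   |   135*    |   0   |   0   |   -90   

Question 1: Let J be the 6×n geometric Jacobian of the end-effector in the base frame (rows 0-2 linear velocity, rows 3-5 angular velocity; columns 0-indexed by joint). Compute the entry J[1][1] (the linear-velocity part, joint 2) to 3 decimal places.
axis z_1 = (0.8660,0.5000,0.0000); lever o_n−o_1 = (2.6870,8.0382,11.7303)
cross product → J_v[:, 1] = (5.8652,-10.1587,5.6178)
J_ω[:, 1] = z_1
entry J[1][1] = -10.1587

-10.159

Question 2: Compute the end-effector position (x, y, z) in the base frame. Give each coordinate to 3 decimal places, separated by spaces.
after link 1: o_1 = (0.5000, -0.8660, 0.0000)
after link 2: o_2 = (1.8481, 2.7990, 4.3301)
after link 3: o_3 = (1.0589, 2.7517, 4.9425)
after link 4: o_4 = (0.0803, 5.8609, 10.4539)
after link 5: o_5 = (3.1870, 7.1722, 11.7303)
after link 6: o_6 = (3.1870, 7.1722, 11.7303)

3.187 7.172 11.730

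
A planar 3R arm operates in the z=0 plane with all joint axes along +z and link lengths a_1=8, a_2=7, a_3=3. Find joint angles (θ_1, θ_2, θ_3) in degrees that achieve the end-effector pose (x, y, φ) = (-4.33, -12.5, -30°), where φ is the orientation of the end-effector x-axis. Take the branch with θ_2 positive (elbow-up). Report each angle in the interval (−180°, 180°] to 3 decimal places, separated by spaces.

wrist centre = target − a_3·(cos φ, sin φ) = (-6.9281, -11.0000)
cos θ_2 = (168.9982−8²−7²)/(2·8·7) = 0.5000; θ_2 = 60.0010° (elbow-up)
β = atan2(-11.0000,-6.9281) = -122.2038°; ψ = atan2(6.0622,11.4999) = 27.7962°
θ_1 = β − ψ = -150.0000°
θ_3 = φ − θ_1 − θ_2 = 59.9990° (wrapped to (-180°,180°])

-150.000 60.001 59.999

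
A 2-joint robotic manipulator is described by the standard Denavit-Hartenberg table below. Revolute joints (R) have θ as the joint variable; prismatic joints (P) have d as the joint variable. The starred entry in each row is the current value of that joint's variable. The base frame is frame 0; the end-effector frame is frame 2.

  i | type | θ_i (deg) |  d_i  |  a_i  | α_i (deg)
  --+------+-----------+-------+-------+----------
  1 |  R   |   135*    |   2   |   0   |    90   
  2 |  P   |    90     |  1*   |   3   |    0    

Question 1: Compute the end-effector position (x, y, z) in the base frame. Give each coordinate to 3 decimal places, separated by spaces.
after link 1: o_1 = (0.0000, 0.0000, 2.0000)
after link 2: o_2 = (0.7071, 0.7071, 5.0000)

0.707 0.707 5.000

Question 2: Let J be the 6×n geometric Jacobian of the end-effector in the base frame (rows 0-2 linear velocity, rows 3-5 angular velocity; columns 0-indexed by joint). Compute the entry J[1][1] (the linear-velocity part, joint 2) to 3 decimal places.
prismatic axis z_1 = (0.7071,0.7071,0.0000)
J_v[:, 1] = z_1; J_ω[:, 1] = (0,0,0)
entry J[1][1] = 0.7071

0.707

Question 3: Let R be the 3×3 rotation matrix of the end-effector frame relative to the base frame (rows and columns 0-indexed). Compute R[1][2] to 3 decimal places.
End-effector z-axis (col 2 of R) = (0.7071,0.7071,0.0000)
R[1][2] = 0.7071

0.707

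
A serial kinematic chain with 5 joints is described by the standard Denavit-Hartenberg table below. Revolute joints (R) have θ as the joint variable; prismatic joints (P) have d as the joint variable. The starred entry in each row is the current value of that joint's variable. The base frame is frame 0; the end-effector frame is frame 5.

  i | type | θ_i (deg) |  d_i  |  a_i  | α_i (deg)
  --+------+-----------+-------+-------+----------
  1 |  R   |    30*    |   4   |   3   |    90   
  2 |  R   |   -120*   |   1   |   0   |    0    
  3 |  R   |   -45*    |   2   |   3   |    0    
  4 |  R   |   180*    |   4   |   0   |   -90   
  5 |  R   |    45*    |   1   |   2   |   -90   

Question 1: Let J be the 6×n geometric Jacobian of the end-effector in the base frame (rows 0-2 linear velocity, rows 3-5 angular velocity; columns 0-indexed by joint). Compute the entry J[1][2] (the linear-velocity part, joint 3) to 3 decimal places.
-0.278

axis z_2 = (0.5000,-0.8660,0.0000); lever o_n−o_2 = (0.7422,-4.8667,0.5555)
cross product → J_v[:, 2] = (-0.4811,-0.2777,-1.7906)
J_ω[:, 2] = z_2
entry J[1][2] = -0.2777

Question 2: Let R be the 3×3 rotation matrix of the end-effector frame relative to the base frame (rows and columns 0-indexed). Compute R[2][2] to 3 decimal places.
End-effector z-axis (col 2 of R) = (-0.9451,0.2709,-0.1830)
R[2][2] = -0.1830

-0.183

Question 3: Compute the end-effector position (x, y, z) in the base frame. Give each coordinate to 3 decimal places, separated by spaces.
3.840 -4.233 4.555

after link 1: o_1 = (2.5981, 1.5000, 4.0000)
after link 2: o_2 = (3.0981, 0.6340, 4.0000)
after link 3: o_3 = (1.5885, -2.5470, 3.2235)
after link 4: o_4 = (3.5885, -6.0111, 3.2235)
after link 5: o_5 = (3.8403, -4.2327, 4.5555)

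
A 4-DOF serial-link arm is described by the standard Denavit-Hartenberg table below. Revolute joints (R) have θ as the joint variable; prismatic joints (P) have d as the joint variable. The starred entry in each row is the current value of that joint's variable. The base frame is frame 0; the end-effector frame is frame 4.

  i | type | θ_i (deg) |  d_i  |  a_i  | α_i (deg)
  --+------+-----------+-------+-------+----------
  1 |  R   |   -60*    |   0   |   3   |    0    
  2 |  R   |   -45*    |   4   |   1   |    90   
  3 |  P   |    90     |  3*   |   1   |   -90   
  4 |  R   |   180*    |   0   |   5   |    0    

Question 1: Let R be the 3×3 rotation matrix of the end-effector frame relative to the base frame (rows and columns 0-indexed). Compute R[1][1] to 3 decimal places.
0.259

End-effector y-axis (col 1 of R) = (-0.9659,0.2588,-0.0000)
R[1][1] = 0.2588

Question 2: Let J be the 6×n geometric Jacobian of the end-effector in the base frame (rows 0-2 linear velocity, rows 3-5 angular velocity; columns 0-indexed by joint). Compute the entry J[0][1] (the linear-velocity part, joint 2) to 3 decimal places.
axis z_1 = (0.0000,0.0000,1.0000); lever o_n−o_1 = (-3.1566,-0.1895,-0.0000)
cross product → J_v[:, 1] = (0.1895,-3.1566,0.0000)
J_ω[:, 1] = z_1
entry J[0][1] = 0.1895

0.189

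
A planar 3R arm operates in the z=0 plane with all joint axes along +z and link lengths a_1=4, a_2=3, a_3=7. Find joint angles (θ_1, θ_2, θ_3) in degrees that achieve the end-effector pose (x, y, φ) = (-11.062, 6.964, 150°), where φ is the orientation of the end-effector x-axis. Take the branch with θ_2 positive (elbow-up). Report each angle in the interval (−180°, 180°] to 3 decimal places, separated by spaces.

wrist centre = target − a_3·(cos φ, sin φ) = (-4.9998, 3.4640)
cos θ_2 = (36.9975−4²−3²)/(2·4·3) = 0.4999; θ_2 = 60.0068° (elbow-up)
β = atan2(3.4640,-4.9998) = 145.2848°; ψ = atan2(2.5983,5.4997) = 25.2878°
θ_1 = β − ψ = 119.9971°
θ_3 = φ − θ_1 − θ_2 = -30.0039° (wrapped to (-180°,180°])

119.997 60.007 -30.004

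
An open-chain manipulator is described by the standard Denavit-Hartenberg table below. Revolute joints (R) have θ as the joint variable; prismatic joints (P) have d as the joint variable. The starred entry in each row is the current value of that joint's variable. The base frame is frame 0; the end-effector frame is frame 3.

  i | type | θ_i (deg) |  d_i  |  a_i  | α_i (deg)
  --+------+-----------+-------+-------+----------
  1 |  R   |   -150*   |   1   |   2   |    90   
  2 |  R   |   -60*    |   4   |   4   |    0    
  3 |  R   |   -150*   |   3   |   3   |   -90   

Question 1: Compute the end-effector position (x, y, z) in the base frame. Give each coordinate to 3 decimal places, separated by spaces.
-4.714 5.361 -0.964

after link 1: o_1 = (-1.7321, -1.0000, 1.0000)
after link 2: o_2 = (-5.4641, 1.4641, -2.4641)
after link 3: o_3 = (-4.7141, 5.3612, -0.9641)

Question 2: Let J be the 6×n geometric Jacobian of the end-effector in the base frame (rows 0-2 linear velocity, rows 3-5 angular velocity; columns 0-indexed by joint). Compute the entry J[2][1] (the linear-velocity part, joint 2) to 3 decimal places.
axis z_1 = (-0.5000,0.8660,0.0000); lever o_n−o_1 = (-2.9821,6.3612,-1.9641)
cross product → J_v[:, 1] = (-1.7010,-0.9821,-0.5981)
J_ω[:, 1] = z_1
entry J[2][1] = -0.5981

-0.598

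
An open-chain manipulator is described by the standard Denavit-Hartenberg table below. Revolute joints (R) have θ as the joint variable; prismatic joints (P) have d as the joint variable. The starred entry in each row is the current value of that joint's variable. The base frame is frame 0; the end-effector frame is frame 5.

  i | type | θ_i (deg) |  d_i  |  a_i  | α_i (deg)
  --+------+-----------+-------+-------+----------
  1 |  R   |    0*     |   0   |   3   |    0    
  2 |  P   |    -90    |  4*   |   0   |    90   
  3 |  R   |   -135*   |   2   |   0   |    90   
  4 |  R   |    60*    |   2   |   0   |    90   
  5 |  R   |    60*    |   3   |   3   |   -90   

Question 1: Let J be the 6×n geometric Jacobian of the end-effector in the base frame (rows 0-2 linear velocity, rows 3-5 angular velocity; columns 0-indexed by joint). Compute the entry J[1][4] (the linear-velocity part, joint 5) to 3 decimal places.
0.142

axis z_4 = (0.5000,0.6124,-0.6124); lever o_n−o_4 = (0.2010,4.2046,-0.5303)
cross product → J_v[:, 4] = (2.2500,0.1421,1.9792)
J_ω[:, 4] = z_4
entry J[1][4] = 0.1421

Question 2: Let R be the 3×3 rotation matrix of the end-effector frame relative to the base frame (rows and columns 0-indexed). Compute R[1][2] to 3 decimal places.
End-effector z-axis (col 2 of R) = (0.7500,0.0474,0.6597)
R[1][2] = 0.0474

0.047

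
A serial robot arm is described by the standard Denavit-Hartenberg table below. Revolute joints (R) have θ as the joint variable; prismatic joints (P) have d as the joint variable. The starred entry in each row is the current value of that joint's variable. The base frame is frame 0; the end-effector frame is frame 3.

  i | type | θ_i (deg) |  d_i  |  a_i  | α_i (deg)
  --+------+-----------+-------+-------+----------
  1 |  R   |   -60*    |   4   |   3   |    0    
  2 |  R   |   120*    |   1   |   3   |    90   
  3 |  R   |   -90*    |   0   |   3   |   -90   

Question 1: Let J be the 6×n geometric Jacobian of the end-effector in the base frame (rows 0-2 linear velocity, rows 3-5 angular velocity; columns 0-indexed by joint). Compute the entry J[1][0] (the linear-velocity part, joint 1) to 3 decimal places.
axis z_0 = ẑ; lever o_n−o_0 = (3.0000,-0.0000,2.0000)
cross product → J_v[:, 0] = (0.0000,3.0000,-0.0000)
J_ω[:, 0] = z_0
entry J[1][0] = 3.0000

3.000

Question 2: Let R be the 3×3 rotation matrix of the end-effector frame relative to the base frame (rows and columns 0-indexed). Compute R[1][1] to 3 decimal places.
0.500

End-effector y-axis (col 1 of R) = (-0.8660,0.5000,-0.0000)
R[1][1] = 0.5000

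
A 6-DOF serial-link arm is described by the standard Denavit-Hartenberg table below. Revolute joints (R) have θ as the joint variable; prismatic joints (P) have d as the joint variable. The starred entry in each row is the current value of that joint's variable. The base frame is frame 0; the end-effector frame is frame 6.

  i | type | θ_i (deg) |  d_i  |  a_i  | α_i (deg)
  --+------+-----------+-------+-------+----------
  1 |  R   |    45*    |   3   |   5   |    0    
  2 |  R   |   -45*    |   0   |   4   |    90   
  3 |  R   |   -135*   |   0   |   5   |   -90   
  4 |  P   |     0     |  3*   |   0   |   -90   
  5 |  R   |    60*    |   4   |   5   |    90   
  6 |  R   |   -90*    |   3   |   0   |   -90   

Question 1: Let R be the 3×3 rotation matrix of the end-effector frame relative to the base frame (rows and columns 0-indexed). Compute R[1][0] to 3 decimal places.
-1.000

End-effector x-axis (col 0 of R) = (-0.0000,-1.0000,0.0000)
R[1][0] = -1.0000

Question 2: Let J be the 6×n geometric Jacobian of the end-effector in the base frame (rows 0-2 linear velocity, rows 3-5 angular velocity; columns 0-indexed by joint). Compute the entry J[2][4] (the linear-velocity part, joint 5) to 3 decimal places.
5.606

axis z_4 = (0.0000,1.0000,-0.0000); lever o_n−o_4 = (-5.6061,4.0000,-1.6037)
cross product → J_v[:, 4] = (-1.6037,0.0000,5.6061)
J_ω[:, 4] = z_4
entry J[2][4] = 5.6061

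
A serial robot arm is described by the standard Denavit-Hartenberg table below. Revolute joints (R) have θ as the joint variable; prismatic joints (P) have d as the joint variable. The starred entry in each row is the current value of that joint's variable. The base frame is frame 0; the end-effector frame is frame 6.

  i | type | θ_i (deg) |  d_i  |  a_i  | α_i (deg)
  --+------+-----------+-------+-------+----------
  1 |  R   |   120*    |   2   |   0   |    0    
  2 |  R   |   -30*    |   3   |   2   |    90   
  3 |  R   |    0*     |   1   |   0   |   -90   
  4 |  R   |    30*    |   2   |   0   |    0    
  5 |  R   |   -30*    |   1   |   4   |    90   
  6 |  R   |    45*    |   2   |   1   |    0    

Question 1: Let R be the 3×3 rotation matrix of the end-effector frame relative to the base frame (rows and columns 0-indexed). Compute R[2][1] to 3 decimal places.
End-effector y-axis (col 1 of R) = (-0.0000,-0.7071,0.7071)
R[2][1] = 0.7071

0.707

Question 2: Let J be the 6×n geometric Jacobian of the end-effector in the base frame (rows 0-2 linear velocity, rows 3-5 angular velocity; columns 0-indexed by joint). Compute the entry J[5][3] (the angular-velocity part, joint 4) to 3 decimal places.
1.000

axis z_3 = (0.0000,0.0000,1.0000); lever o_n−o_3 = (2.0000,4.7071,3.7071)
cross product → J_v[:, 3] = (-4.7071,2.0000,0.0000)
J_ω[:, 3] = z_3
entry J[5][3] = 1.0000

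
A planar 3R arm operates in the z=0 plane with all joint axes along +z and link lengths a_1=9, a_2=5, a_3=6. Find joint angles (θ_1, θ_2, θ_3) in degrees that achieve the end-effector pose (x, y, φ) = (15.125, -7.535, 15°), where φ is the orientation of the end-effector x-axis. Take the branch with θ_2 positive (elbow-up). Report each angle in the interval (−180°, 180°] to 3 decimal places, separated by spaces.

wrist centre = target − a_3·(cos φ, sin φ) = (9.3294, -9.0879)
cos θ_2 = (169.6287−9²−5²)/(2·9·5) = 0.7070; θ_2 = 45.0098° (elbow-up)
β = atan2(-9.0879,9.3294) = -44.2486°; ψ = atan2(3.5361,12.5349) = 15.7539°
θ_1 = β − ψ = -60.0026°
θ_3 = φ − θ_1 − θ_2 = 29.9928° (wrapped to (-180°,180°])

-60.003 45.010 29.993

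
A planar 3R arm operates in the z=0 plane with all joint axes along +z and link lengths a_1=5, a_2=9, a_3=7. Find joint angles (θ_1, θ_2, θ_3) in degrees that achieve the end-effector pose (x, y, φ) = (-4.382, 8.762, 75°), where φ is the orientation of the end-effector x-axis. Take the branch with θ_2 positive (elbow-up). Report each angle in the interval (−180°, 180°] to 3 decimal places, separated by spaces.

60.007 134.996 -120.004

wrist centre = target − a_3·(cos φ, sin φ) = (-6.1937, 2.0005)
cos θ_2 = (42.3644−5²−9²)/(2·5·9) = -0.7071; θ_2 = 134.9964° (elbow-up)
β = atan2(2.0005,-6.1937) = 162.1000°; ψ = atan2(6.3644,-1.3636) = 102.0928°
θ_1 = β − ψ = 60.0073°
θ_3 = φ − θ_1 − θ_2 = -120.0036° (wrapped to (-180°,180°])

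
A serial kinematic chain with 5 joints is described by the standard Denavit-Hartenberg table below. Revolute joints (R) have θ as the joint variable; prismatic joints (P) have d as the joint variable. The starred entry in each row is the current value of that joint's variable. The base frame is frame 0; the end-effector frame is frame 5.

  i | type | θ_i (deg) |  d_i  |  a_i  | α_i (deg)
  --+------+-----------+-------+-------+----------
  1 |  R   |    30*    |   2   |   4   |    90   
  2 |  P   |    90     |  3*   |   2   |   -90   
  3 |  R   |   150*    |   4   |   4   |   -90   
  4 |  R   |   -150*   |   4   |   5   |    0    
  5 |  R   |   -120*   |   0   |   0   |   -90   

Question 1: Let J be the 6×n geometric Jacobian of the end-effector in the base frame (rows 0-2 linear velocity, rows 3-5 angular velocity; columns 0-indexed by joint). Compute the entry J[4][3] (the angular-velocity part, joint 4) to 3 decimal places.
axis z_3 = (0.4330,-0.7500,-0.5000); lever o_n−o_3 = (0.6495,-6.1250,1.7500)
cross product → J_v[:, 3] = (-4.3750,-1.0825,-2.1651)
J_ω[:, 3] = z_3
entry J[4][3] = -0.7500

-0.750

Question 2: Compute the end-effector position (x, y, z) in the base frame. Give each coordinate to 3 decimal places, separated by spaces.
1.150 -6.991 2.286

after link 1: o_1 = (3.4641, 2.0000, 2.0000)
after link 2: o_2 = (4.9641, -0.5981, 4.0000)
after link 3: o_3 = (0.5000, -0.8660, 0.5359)
after link 4: o_4 = (1.1495, -6.9910, 2.2859)
after link 5: o_5 = (1.1495, -6.9910, 2.2859)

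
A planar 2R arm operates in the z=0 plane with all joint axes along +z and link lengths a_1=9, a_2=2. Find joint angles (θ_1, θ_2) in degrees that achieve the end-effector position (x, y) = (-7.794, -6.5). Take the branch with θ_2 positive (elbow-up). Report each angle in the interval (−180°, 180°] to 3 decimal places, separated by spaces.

cos θ_2 = (102.9964−9²−2²)/(2·9·2) = 0.4999; θ_2 = 60.0065° (elbow-up)
β = atan2(-6.5000,-7.7940) = -140.1727°; ψ = atan2(1.7322,9.9998) = 9.8273°
θ_1 = β − ψ = -150.0000°

-150.000 60.007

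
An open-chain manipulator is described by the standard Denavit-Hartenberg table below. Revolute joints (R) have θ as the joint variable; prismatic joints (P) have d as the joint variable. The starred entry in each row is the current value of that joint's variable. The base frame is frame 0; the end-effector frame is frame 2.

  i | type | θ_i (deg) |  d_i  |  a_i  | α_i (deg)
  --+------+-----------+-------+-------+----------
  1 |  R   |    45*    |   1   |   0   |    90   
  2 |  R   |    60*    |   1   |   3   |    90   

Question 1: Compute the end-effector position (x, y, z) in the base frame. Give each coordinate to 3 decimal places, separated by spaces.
after link 1: o_1 = (0.0000, 0.0000, 1.0000)
after link 2: o_2 = (1.7678, 0.3536, 3.5981)

1.768 0.354 3.598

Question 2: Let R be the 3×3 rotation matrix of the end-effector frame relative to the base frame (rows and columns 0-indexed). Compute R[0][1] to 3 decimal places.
0.707

End-effector y-axis (col 1 of R) = (0.7071,-0.7071,0.0000)
R[0][1] = 0.7071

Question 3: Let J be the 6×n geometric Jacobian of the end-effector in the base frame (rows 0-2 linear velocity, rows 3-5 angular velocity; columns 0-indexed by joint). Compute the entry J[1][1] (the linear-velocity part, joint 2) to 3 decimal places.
-1.837

axis z_1 = (0.7071,-0.7071,0.0000); lever o_n−o_1 = (1.7678,0.3536,2.5981)
cross product → J_v[:, 1] = (-1.8371,-1.8371,1.5000)
J_ω[:, 1] = z_1
entry J[1][1] = -1.8371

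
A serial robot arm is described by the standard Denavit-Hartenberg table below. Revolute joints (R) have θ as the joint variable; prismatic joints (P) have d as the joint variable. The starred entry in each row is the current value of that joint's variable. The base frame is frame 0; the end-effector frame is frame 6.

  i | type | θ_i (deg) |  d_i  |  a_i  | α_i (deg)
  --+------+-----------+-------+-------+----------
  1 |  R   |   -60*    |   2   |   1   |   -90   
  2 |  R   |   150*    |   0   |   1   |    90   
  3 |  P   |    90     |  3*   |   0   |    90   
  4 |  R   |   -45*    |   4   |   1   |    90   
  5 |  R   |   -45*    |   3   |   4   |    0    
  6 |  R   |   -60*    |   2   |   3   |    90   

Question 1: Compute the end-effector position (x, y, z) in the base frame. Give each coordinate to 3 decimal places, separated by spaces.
after link 1: o_1 = (0.5000, -0.8660, 2.0000)
after link 2: o_2 = (0.0670, -0.1160, 1.5000)
after link 3: o_3 = (0.8170, -1.4151, -1.0981)
after link 4: o_4 = (-0.4795, 2.2447, -2.4857)
after link 5: o_5 = (-0.3901, 1.8473, 2.4977)
after link 6: o_6 = (-1.0519, -0.9330, 4.6958)

-1.052 -0.933 4.696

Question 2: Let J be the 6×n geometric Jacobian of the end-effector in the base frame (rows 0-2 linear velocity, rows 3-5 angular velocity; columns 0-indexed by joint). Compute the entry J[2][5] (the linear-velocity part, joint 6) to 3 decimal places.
axis z_5 = (-0.7891,-0.0474,0.6124); lever o_n−o_5 = (-0.6617,-2.7803,2.1982)
cross product → J_v[:, 5] = (1.5985,1.3294,2.1627)
J_ω[:, 5] = z_5
entry J[2][5] = 2.1627

2.163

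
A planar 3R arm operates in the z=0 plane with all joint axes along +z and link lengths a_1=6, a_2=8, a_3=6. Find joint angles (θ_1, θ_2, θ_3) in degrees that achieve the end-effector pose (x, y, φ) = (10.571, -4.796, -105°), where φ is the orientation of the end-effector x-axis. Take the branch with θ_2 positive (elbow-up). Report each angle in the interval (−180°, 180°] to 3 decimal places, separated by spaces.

wrist centre = target − a_3·(cos φ, sin φ) = (12.1239, 0.9996)
cos θ_2 = (147.9884−6²−8²)/(2·6·8) = 0.4999; θ_2 = 60.0080° (elbow-up)
β = atan2(0.9996,12.1239) = 4.7131°; ψ = atan2(6.9288,9.9990) = 34.7198°
θ_1 = β − ψ = -30.0067°
θ_3 = φ − θ_1 − θ_2 = -135.0013° (wrapped to (-180°,180°])

-30.007 60.008 -135.001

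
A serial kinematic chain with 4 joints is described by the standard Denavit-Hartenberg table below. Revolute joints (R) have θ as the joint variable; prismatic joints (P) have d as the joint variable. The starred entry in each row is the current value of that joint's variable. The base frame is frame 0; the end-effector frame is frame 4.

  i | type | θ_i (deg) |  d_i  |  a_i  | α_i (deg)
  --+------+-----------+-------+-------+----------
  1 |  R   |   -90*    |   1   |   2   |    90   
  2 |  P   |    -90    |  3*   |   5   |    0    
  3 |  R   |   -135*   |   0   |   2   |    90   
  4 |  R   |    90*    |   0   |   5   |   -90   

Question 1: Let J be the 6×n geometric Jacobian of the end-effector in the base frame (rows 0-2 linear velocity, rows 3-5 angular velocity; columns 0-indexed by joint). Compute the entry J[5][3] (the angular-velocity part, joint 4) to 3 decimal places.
0.707

axis z_3 = (0.0000,-0.7071,0.7071); lever o_n−o_3 = (-5.0000,0.0000,0.0000)
cross product → J_v[:, 3] = (-0.0000,-3.5355,-3.5355)
J_ω[:, 3] = z_3
entry J[5][3] = 0.7071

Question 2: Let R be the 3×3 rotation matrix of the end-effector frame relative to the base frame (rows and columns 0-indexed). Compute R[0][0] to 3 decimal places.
End-effector x-axis (col 0 of R) = (-1.0000,0.0000,0.0000)
R[0][0] = -1.0000

-1.000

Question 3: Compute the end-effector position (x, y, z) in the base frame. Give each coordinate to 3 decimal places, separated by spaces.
after link 1: o_1 = (0.0000, -2.0000, 1.0000)
after link 2: o_2 = (-3.0000, -2.0000, -4.0000)
after link 3: o_3 = (-3.0000, -0.5858, -2.5858)
after link 4: o_4 = (-8.0000, -0.5858, -2.5858)

-8.000 -0.586 -2.586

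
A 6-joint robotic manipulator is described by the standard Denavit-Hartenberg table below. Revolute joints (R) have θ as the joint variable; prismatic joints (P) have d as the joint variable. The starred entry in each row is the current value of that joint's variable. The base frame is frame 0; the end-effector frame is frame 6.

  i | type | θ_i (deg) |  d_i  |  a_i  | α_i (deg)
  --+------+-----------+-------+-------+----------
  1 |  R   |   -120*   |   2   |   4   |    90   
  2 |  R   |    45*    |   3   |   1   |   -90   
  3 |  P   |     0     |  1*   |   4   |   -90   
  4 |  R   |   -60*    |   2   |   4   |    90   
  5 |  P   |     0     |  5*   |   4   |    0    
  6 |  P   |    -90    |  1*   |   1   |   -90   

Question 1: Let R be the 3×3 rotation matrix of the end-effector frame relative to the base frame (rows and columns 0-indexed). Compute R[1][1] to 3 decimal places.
End-effector y-axis (col 1 of R) = (-0.4830,-0.8365,0.2588)
R[1][1] = -0.8365

-0.837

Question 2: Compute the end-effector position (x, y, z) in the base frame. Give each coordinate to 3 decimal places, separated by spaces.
after link 1: o_1 = (-2.0000, -3.4641, 2.0000)
after link 2: o_2 = (-4.9516, -2.5765, 2.7071)
after link 3: o_3 = (-6.0123, -4.4136, 6.2426)
after link 4: o_4 = (-3.7626, -4.5170, 10.1063)
after link 5: o_5 = (-0.8301, 0.5621, 12.6760)
after link 6: o_6 = (-1.2132, 1.8987, 12.4171)

-1.213 1.899 12.417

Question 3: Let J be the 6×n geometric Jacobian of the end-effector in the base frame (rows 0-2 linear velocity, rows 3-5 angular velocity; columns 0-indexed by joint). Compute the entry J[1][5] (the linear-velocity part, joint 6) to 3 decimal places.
prismatic axis z_5 = (0.4830,0.8365,-0.2588)
J_v[:, 5] = z_5; J_ω[:, 5] = (0,0,0)
entry J[1][5] = 0.8365

0.837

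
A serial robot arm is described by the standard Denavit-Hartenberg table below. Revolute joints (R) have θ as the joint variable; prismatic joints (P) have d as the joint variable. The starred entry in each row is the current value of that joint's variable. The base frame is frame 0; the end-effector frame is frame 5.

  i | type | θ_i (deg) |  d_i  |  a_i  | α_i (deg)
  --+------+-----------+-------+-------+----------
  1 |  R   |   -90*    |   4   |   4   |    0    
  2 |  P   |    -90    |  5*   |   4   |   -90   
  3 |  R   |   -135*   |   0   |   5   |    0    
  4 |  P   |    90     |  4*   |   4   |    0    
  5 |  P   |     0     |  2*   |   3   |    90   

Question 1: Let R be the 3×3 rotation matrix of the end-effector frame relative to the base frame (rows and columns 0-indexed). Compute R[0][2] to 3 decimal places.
End-effector z-axis (col 2 of R) = (0.7071,0.0000,0.7071)
R[0][2] = 0.7071

0.707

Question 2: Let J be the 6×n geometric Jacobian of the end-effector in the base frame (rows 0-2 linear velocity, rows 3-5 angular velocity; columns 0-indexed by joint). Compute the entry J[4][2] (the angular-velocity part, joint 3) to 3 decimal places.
-1.000

axis z_2 = (0.0000,-1.0000,0.0000); lever o_n−o_2 = (-1.4142,-6.0000,8.4853)
cross product → J_v[:, 2] = (-8.4853,-0.0000,-1.4142)
J_ω[:, 2] = z_2
entry J[4][2] = -1.0000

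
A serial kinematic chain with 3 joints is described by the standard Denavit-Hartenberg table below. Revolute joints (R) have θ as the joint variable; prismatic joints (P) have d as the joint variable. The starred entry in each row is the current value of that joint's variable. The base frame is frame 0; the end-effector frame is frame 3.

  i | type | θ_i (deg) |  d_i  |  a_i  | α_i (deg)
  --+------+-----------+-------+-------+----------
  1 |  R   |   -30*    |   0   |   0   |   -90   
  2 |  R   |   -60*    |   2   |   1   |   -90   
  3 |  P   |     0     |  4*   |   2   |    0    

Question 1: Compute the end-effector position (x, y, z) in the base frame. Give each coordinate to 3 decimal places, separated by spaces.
5.299 -0.750 0.598

after link 1: o_1 = (0.0000, 0.0000, 0.0000)
after link 2: o_2 = (1.4330, 1.4821, 0.8660)
after link 3: o_3 = (5.2990, -0.7500, 0.5981)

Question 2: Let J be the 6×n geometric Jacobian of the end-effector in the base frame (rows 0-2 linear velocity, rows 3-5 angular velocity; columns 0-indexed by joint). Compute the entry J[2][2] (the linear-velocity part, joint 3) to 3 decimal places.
-0.500

prismatic axis z_2 = (0.7500,-0.4330,-0.5000)
J_v[:, 2] = z_2; J_ω[:, 2] = (0,0,0)
entry J[2][2] = -0.5000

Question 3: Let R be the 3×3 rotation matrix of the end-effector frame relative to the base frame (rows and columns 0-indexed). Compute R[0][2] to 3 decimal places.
0.750

End-effector z-axis (col 2 of R) = (0.7500,-0.4330,-0.5000)
R[0][2] = 0.7500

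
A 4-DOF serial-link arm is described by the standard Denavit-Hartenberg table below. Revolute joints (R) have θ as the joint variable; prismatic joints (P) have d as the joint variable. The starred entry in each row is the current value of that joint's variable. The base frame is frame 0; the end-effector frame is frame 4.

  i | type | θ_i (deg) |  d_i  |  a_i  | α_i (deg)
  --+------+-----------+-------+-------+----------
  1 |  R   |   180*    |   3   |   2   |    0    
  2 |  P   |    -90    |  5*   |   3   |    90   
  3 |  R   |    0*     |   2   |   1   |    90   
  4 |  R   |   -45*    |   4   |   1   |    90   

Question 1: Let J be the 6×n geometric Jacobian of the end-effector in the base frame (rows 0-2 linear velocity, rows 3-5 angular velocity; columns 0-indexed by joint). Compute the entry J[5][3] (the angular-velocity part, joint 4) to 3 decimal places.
axis z_3 = (0.0000,-0.0000,-1.0000); lever o_n−o_3 = (-0.7071,0.7071,-4.0000)
cross product → J_v[:, 3] = (0.7071,0.7071,0.0000)
J_ω[:, 3] = z_3
entry J[5][3] = -1.0000

-1.000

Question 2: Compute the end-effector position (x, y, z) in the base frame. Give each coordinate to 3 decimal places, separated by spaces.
after link 1: o_1 = (-2.0000, 0.0000, 3.0000)
after link 2: o_2 = (-2.0000, 3.0000, 8.0000)
after link 3: o_3 = (0.0000, 4.0000, 8.0000)
after link 4: o_4 = (-0.7071, 4.7071, 4.0000)

-0.707 4.707 4.000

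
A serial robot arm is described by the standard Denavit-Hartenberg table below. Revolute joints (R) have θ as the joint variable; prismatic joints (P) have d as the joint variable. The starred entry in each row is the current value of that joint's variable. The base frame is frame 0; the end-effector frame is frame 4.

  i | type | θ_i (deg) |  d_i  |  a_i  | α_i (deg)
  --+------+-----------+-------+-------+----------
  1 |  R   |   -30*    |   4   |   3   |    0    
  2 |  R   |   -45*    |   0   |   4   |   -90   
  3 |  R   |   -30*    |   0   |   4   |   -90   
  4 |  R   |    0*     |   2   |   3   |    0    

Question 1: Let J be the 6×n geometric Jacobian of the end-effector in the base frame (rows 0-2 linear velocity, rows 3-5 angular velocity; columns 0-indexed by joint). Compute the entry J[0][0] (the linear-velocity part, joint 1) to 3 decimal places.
12.185

axis z_0 = ẑ; lever o_n−o_0 = (5.4612,-12.1852,5.7679)
cross product → J_v[:, 0] = (12.1852,5.4612,-0.0000)
J_ω[:, 0] = z_0
entry J[0][0] = 12.1852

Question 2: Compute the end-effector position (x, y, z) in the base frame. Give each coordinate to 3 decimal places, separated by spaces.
5.461 -12.185 5.768

after link 1: o_1 = (2.5981, -1.5000, 4.0000)
after link 2: o_2 = (3.6334, -5.3637, 4.0000)
after link 3: o_3 = (4.5299, -8.7098, 6.0000)
after link 4: o_4 = (5.4612, -12.1852, 5.7679)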